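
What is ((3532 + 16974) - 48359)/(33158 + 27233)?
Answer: -27853/60391 ≈ -0.46121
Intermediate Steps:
((3532 + 16974) - 48359)/(33158 + 27233) = (20506 - 48359)/60391 = -27853*1/60391 = -27853/60391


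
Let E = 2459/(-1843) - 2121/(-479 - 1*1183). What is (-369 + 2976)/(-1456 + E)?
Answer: -2661804354/1486667317 ≈ -1.7905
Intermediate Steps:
E = -59285/1021022 (E = 2459*(-1/1843) - 2121/(-479 - 1183) = -2459/1843 - 2121/(-1662) = -2459/1843 - 2121*(-1/1662) = -2459/1843 + 707/554 = -59285/1021022 ≈ -0.058064)
(-369 + 2976)/(-1456 + E) = (-369 + 2976)/(-1456 - 59285/1021022) = 2607/(-1486667317/1021022) = 2607*(-1021022/1486667317) = -2661804354/1486667317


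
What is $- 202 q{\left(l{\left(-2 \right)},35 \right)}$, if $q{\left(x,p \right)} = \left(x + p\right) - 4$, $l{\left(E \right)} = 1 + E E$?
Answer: $-7272$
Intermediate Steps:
$l{\left(E \right)} = 1 + E^{2}$
$q{\left(x,p \right)} = -4 + p + x$ ($q{\left(x,p \right)} = \left(p + x\right) - 4 = -4 + p + x$)
$- 202 q{\left(l{\left(-2 \right)},35 \right)} = - 202 \left(-4 + 35 + \left(1 + \left(-2\right)^{2}\right)\right) = - 202 \left(-4 + 35 + \left(1 + 4\right)\right) = - 202 \left(-4 + 35 + 5\right) = \left(-202\right) 36 = -7272$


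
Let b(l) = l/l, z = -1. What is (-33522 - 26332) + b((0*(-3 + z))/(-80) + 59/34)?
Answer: -59853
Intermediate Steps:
b(l) = 1
(-33522 - 26332) + b((0*(-3 + z))/(-80) + 59/34) = (-33522 - 26332) + 1 = -59854 + 1 = -59853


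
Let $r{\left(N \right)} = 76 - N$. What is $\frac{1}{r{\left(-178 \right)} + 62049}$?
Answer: $\frac{1}{62303} \approx 1.6051 \cdot 10^{-5}$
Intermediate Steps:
$\frac{1}{r{\left(-178 \right)} + 62049} = \frac{1}{\left(76 - -178\right) + 62049} = \frac{1}{\left(76 + 178\right) + 62049} = \frac{1}{254 + 62049} = \frac{1}{62303}$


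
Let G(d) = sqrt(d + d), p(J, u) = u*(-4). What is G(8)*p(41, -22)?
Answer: 352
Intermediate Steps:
p(J, u) = -4*u
G(d) = sqrt(2)*sqrt(d) (G(d) = sqrt(2*d) = sqrt(2)*sqrt(d))
G(8)*p(41, -22) = (sqrt(2)*sqrt(8))*(-4*(-22)) = (sqrt(2)*(2*sqrt(2)))*88 = 4*88 = 352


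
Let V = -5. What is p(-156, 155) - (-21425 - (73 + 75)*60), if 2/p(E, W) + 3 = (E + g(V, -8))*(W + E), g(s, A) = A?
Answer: 4879107/161 ≈ 30305.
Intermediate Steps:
p(E, W) = 2/(-3 + (-8 + E)*(E + W)) (p(E, W) = 2/(-3 + (E - 8)*(W + E)) = 2/(-3 + (-8 + E)*(E + W)))
p(-156, 155) - (-21425 - (73 + 75)*60) = 2/(-3 + (-156)**2 - 8*(-156) - 8*155 - 156*155) - (-21425 - (73 + 75)*60) = 2/(-3 + 24336 + 1248 - 1240 - 24180) - (-21425 - 148*60) = 2/161 - (-21425 - 1*8880) = 2*(1/161) - (-21425 - 8880) = 2/161 - 1*(-30305) = 2/161 + 30305 = 4879107/161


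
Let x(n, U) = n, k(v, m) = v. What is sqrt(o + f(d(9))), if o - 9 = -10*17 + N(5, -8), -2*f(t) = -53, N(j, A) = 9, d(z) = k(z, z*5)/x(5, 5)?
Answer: I*sqrt(502)/2 ≈ 11.203*I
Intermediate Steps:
d(z) = z/5
f(t) = 53/2 (f(t) = -1/2*(-53) = 53/2)
o = -152 (o = 9 + (-10*17 + 9) = 9 + (-170 + 9) = 9 - 161 = -152)
sqrt(o + f(d(9))) = sqrt(-152 + 53/2) = sqrt(-251/2) = I*sqrt(502)/2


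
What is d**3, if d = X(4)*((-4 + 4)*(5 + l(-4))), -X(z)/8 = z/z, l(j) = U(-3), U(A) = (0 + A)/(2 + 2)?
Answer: 0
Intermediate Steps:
U(A) = A/4
l(j) = -3/4 (l(j) = (1/4)*(-3) = -3/4)
X(z) = -8 (X(z) = -8*z/z = -8*1 = -8)
d = 0 (d = -8*(-4 + 4)*(5 - 3/4) = -0*17/4 = -8*0 = 0)
d**3 = 0**3 = 0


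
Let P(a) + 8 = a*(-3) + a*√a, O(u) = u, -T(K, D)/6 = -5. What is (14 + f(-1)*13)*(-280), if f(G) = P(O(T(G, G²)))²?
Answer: -133242480 + 21403200*√30 ≈ -1.6012e+7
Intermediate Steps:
T(K, D) = 30 (T(K, D) = -6*(-5) = 30)
P(a) = -8 + a^(3/2) - 3*a (P(a) = -8 + (a*(-3) + a*√a) = -8 + (-3*a + a^(3/2)) = -8 + (a^(3/2) - 3*a) = -8 + a^(3/2) - 3*a)
f(G) = (-98 + 30*√30)² (f(G) = (-8 + 30^(3/2) - 3*30)² = (-8 + 30*√30 - 90)² = (-98 + 30*√30)²)
(14 + f(-1)*13)*(-280) = (14 + (36604 - 5880*√30)*13)*(-280) = (14 + (475852 - 76440*√30))*(-280) = (475866 - 76440*√30)*(-280) = -133242480 + 21403200*√30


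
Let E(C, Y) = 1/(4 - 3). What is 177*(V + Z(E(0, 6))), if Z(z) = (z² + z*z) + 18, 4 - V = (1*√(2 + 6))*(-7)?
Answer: 4248 + 2478*√2 ≈ 7752.4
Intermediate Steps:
E(C, Y) = 1 (E(C, Y) = 1/1 = 1)
V = 4 + 14*√2 (V = 4 - 1*√(2 + 6)*(-7) = 4 - 1*√8*(-7) = 4 - 1*(2*√2)*(-7) = 4 - 2*√2*(-7) = 4 - (-14)*√2 = 4 + 14*√2 ≈ 23.799)
Z(z) = 18 + 2*z² (Z(z) = (z² + z²) + 18 = 2*z² + 18 = 18 + 2*z²)
177*(V + Z(E(0, 6))) = 177*((4 + 14*√2) + (18 + 2*1²)) = 177*((4 + 14*√2) + (18 + 2*1)) = 177*((4 + 14*√2) + (18 + 2)) = 177*((4 + 14*√2) + 20) = 177*(24 + 14*√2) = 4248 + 2478*√2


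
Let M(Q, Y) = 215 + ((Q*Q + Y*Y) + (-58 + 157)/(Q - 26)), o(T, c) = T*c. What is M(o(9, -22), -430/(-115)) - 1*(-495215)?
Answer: 63353594797/118496 ≈ 5.3465e+5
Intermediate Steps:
M(Q, Y) = 215 + Q**2 + Y**2 + 99/(-26 + Q) (M(Q, Y) = 215 + ((Q**2 + Y**2) + 99/(-26 + Q)) = 215 + (Q**2 + Y**2 + 99/(-26 + Q)) = 215 + Q**2 + Y**2 + 99/(-26 + Q))
M(o(9, -22), -430/(-115)) - 1*(-495215) = (-5491 + (9*(-22))**3 - 26*(9*(-22))**2 - 26*(-430/(-115))**2 + 215*(9*(-22)) + (9*(-22))*(-430/(-115))**2)/(-26 + 9*(-22)) - 1*(-495215) = (-5491 + (-198)**3 - 26*(-198)**2 - 26*(-430*(-1/115))**2 + 215*(-198) - 198*(-430*(-1/115))**2)/(-26 - 198) + 495215 = (-5491 - 7762392 - 26*39204 - 26*(86/23)**2 - 42570 - 198*(86/23)**2)/(-224) + 495215 = -(-5491 - 7762392 - 1019304 - 26*7396/529 - 42570 - 198*7396/529)/224 + 495215 = -(-5491 - 7762392 - 1019304 - 192296/529 - 42570 - 1464408/529)/224 + 495215 = -1/224*(-4672598157/529) + 495215 = 4672598157/118496 + 495215 = 63353594797/118496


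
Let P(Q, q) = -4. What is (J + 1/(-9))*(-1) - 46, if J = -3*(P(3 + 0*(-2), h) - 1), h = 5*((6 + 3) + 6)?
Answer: -548/9 ≈ -60.889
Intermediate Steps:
h = 75 (h = 5*(9 + 6) = 5*15 = 75)
J = 15 (J = -3*(-4 - 1) = -3*(-5) = 15)
(J + 1/(-9))*(-1) - 46 = (15 + 1/(-9))*(-1) - 46 = (15 - ⅑)*(-1) - 46 = (134/9)*(-1) - 46 = -134/9 - 46 = -548/9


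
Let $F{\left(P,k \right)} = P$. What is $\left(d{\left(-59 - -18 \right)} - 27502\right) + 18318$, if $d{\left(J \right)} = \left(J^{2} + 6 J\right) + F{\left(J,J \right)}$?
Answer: $-7790$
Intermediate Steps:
$d{\left(J \right)} = J^{2} + 7 J$ ($d{\left(J \right)} = \left(J^{2} + 6 J\right) + J = J^{2} + 7 J$)
$\left(d{\left(-59 - -18 \right)} - 27502\right) + 18318 = \left(\left(-59 - -18\right) \left(7 - 41\right) - 27502\right) + 18318 = \left(\left(-59 + 18\right) \left(7 + \left(-59 + 18\right)\right) - 27502\right) + 18318 = \left(- 41 \left(7 - 41\right) - 27502\right) + 18318 = \left(\left(-41\right) \left(-34\right) - 27502\right) + 18318 = \left(1394 - 27502\right) + 18318 = -26108 + 18318 = -7790$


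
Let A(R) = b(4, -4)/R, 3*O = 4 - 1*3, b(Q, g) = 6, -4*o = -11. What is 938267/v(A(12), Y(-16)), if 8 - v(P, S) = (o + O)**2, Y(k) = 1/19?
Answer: -135110448/217 ≈ -6.2263e+5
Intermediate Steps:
o = 11/4 (o = -1/4*(-11) = 11/4 ≈ 2.7500)
O = 1/3 (O = (4 - 1*3)/3 = (4 - 3)/3 = (1/3)*1 = 1/3 ≈ 0.33333)
A(R) = 6/R
Y(k) = 1/19
v(P, S) = -217/144 (v(P, S) = 8 - (11/4 + 1/3)**2 = 8 - (37/12)**2 = 8 - 1*1369/144 = 8 - 1369/144 = -217/144)
938267/v(A(12), Y(-16)) = 938267/(-217/144) = 938267*(-144/217) = -135110448/217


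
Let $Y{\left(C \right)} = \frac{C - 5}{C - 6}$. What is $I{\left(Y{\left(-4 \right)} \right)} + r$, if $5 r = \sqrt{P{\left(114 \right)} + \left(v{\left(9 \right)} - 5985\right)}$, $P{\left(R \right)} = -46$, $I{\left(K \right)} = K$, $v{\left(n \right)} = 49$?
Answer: $\frac{9}{10} + \frac{i \sqrt{5982}}{5} \approx 0.9 + 15.469 i$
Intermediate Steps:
$Y{\left(C \right)} = \frac{-5 + C}{-6 + C}$
$r = \frac{i \sqrt{5982}}{5}$ ($r = \frac{\sqrt{-46 + \left(49 - 5985\right)}}{5} = \frac{\sqrt{-46 - 5936}}{5} = \frac{\sqrt{-5982}}{5} = \frac{i \sqrt{5982}}{5} \approx 15.469 i$)
$I{\left(Y{\left(-4 \right)} \right)} + r = \frac{-5 - 4}{-6 - 4} + \frac{i \sqrt{5982}}{5} = \frac{1}{-10} \left(-9\right) + \frac{i \sqrt{5982}}{5} = \left(- \frac{1}{10}\right) \left(-9\right) + \frac{i \sqrt{5982}}{5} = \frac{9}{10} + \frac{i \sqrt{5982}}{5}$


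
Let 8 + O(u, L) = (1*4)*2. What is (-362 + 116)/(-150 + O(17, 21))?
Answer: 41/25 ≈ 1.6400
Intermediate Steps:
O(u, L) = 0 (O(u, L) = -8 + (1*4)*2 = -8 + 4*2 = -8 + 8 = 0)
(-362 + 116)/(-150 + O(17, 21)) = (-362 + 116)/(-150 + 0) = -246/(-150) = -246*(-1/150) = 41/25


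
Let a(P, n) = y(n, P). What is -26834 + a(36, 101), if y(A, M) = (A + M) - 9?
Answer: -26706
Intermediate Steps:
y(A, M) = -9 + A + M
a(P, n) = -9 + P + n (a(P, n) = -9 + n + P = -9 + P + n)
-26834 + a(36, 101) = -26834 + (-9 + 36 + 101) = -26834 + 128 = -26706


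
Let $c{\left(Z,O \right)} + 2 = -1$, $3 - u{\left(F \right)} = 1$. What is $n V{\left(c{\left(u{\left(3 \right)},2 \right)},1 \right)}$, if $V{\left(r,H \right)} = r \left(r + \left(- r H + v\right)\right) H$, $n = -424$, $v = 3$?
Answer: $3816$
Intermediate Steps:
$u{\left(F \right)} = 2$ ($u{\left(F \right)} = 3 - 1 = 2$)
$c{\left(Z,O \right)} = -3$ ($c{\left(Z,O \right)} = -2 - 1 = -3$)
$V{\left(r,H \right)} = H r \left(3 + r - H r\right)$ ($V{\left(r,H \right)} = r \left(r + \left(- r H + 3\right)\right) H = r \left(r - \left(-3 + H r\right)\right) H = r \left(3 + r - H r\right) H = H r \left(3 + r - H r\right)$)
$n V{\left(c{\left(u{\left(3 \right)},2 \right)},1 \right)} = - 424 \cdot 1 \left(-3\right) \left(3 - 3 - 1 \left(-3\right)\right) = - 424 \cdot 1 \left(-3\right) \left(3 - 3 + 3\right) = - 424 \cdot 1 \left(-3\right) 3 = \left(-424\right) \left(-9\right) = 3816$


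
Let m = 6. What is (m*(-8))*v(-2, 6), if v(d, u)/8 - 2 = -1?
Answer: -384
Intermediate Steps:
v(d, u) = 8 (v(d, u) = 16 + 8*(-1) = 16 - 8 = 8)
(m*(-8))*v(-2, 6) = (6*(-8))*8 = -48*8 = -384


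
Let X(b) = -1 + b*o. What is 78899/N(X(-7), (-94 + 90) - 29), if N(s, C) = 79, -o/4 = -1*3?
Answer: 78899/79 ≈ 998.72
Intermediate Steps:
o = 12 (o = -(-4)*3 = -4*(-3) = 12)
X(b) = -1 + 12*b (X(b) = -1 + b*12 = -1 + 12*b)
78899/N(X(-7), (-94 + 90) - 29) = 78899/79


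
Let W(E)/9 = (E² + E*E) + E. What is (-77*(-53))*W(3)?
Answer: 771309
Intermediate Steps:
W(E) = 9*E + 18*E² (W(E) = 9*((E² + E*E) + E) = 9*((E² + E²) + E) = 9*(2*E² + E) = 9*(E + 2*E²) = 9*E + 18*E²)
(-77*(-53))*W(3) = (-77*(-53))*(9*3*(1 + 2*3)) = 4081*(9*3*(1 + 6)) = 4081*(9*3*7) = 4081*189 = 771309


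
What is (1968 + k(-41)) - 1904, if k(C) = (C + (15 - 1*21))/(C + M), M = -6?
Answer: 65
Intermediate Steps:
k(C) = 1 (k(C) = (C + (15 - 1*21))/(C - 6) = (C + (15 - 21))/(-6 + C) = (C - 6)/(-6 + C) = (-6 + C)/(-6 + C) = 1)
(1968 + k(-41)) - 1904 = (1968 + 1) - 1904 = 1969 - 1904 = 65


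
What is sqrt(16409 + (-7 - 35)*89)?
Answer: sqrt(12671) ≈ 112.57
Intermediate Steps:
sqrt(16409 + (-7 - 35)*89) = sqrt(16409 - 42*89) = sqrt(16409 - 3738) = sqrt(12671)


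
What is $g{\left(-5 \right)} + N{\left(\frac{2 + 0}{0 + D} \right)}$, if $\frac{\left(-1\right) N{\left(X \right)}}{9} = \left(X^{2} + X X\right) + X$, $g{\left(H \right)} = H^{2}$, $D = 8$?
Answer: $\frac{173}{8} \approx 21.625$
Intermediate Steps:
$N{\left(X \right)} = - 18 X^{2} - 9 X$ ($N{\left(X \right)} = - 9 \left(\left(X^{2} + X X\right) + X\right) = - 9 \left(\left(X^{2} + X^{2}\right) + X\right) = - 9 \left(2 X^{2} + X\right) = - 9 \left(X + 2 X^{2}\right) = - 18 X^{2} - 9 X$)
$g{\left(-5 \right)} + N{\left(\frac{2 + 0}{0 + D} \right)} = \left(-5\right)^{2} - 9 \frac{2 + 0}{0 + 8} \left(1 + 2 \frac{2 + 0}{0 + 8}\right) = 25 - 9 \cdot \frac{2}{8} \left(1 + 2 \cdot \frac{2}{8}\right) = 25 - 9 \cdot 2 \cdot \frac{1}{8} \left(1 + 2 \cdot 2 \cdot \frac{1}{8}\right) = 25 - \frac{9 \left(1 + 2 \cdot \frac{1}{4}\right)}{4} = 25 - \frac{9 \left(1 + \frac{1}{2}\right)}{4} = 25 - \frac{9}{4} \cdot \frac{3}{2} = 25 - \frac{27}{8} = \frac{173}{8}$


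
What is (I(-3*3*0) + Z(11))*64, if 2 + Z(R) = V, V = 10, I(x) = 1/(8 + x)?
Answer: 520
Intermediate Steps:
Z(R) = 8 (Z(R) = -2 + 10 = 8)
(I(-3*3*0) + Z(11))*64 = (1/(8 - 3*3*0) + 8)*64 = (1/(8 - 9*0) + 8)*64 = (1/(8 + 0) + 8)*64 = (1/8 + 8)*64 = (⅛ + 8)*64 = (65/8)*64 = 520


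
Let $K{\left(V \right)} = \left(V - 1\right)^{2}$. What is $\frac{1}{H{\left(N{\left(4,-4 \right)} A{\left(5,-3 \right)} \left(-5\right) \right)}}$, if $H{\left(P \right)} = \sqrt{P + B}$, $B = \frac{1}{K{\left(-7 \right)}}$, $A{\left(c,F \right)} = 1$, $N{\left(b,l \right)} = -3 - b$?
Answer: $\frac{8 \sqrt{249}}{747} \approx 0.16899$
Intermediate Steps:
$K{\left(V \right)} = \left(-1 + V\right)^{2}$
$B = \frac{1}{64}$ ($B = \frac{1}{\left(-1 - 7\right)^{2}} = \frac{1}{\left(-8\right)^{2}} = \frac{1}{64} \approx 0.015625$)
$H{\left(P \right)} = \sqrt{\frac{1}{64} + P}$ ($H{\left(P \right)} = \sqrt{P + \frac{1}{64}} = \sqrt{\frac{1}{64} + P}$)
$\frac{1}{H{\left(N{\left(4,-4 \right)} A{\left(5,-3 \right)} \left(-5\right) \right)}} = \frac{1}{\frac{1}{8} \sqrt{1 + 64 \left(-3 - 4\right) 1 \left(-5\right)}} = \frac{1}{\frac{1}{8} \sqrt{1 + 64 \left(-7\right) 1 \left(-5\right)}} = \frac{1}{\frac{1}{8} \sqrt{1 + 64 \left(\left(-7\right) \left(-5\right)\right)}} = \frac{1}{\frac{1}{8} \sqrt{1 + 64 \cdot 35}} = \frac{1}{\frac{1}{8} \sqrt{1 + 2240}} = \frac{1}{\frac{1}{8} \sqrt{2241}} = \frac{1}{\frac{1}{8} \cdot 3 \sqrt{249}} = \frac{1}{\frac{3}{8} \sqrt{249}} = \frac{8 \sqrt{249}}{747}$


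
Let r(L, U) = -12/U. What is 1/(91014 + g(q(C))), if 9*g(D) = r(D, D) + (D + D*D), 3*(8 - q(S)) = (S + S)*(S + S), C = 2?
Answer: 162/14744363 ≈ 1.0987e-5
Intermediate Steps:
q(S) = 8 - 4*S²/3 (q(S) = 8 - (S + S)*(S + S)/3 = 8 - 2*S*2*S/3 = 8 - 4*S²/3)
g(D) = -4/(3*D) + D/9 + D²/9 (g(D) = (-12/D + (D + D*D))/9 = (-12/D + (D + D²))/9 = (D + D² - 12/D)/9 = -4/(3*D) + D/9 + D²/9)
1/(91014 + g(q(C))) = 1/(91014 + (-12 + (8 - 4/3*2²)²*(1 + (8 - 4/3*2²)))/(9*(8 - 4/3*2²))) = 1/(91014 + (-12 + (8 - 4/3*4)²*(1 + (8 - 4/3*4)))/(9*(8 - 4/3*4))) = 1/(91014 + (-12 + (8 - 16/3)²*(1 + (8 - 16/3)))/(9*(8 - 16/3))) = 1/(91014 + (-12 + (8/3)²*(1 + 8/3))/(9*(8/3))) = 1/(91014 + (⅑)*(3/8)*(-12 + (64/9)*(11/3))) = 1/(91014 + (⅑)*(3/8)*(-12 + 704/27)) = 1/(91014 + (⅑)*(3/8)*(380/27)) = 1/(91014 + 95/162) = 1/(14744363/162) = 162/14744363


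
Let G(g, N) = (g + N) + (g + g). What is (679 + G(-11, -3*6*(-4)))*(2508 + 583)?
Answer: 2219338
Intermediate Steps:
G(g, N) = N + 3*g (G(g, N) = (N + g) + 2*g = N + 3*g)
(679 + G(-11, -3*6*(-4)))*(2508 + 583) = (679 + (-3*6*(-4) + 3*(-11)))*(2508 + 583) = (679 + (-18*(-4) - 33))*3091 = (679 + (72 - 33))*3091 = (679 + 39)*3091 = 718*3091 = 2219338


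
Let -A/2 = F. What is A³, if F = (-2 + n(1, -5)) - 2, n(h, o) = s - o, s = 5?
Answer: -1728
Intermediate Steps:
n(h, o) = 5 - o
F = 6 (F = (-2 + (5 - 1*(-5))) - 2 = (-2 + (5 + 5)) - 2 = (-2 + 10) - 2 = 8 - 2 = 6)
A = -12 (A = -2*6 = -12)
A³ = (-12)³ = -1728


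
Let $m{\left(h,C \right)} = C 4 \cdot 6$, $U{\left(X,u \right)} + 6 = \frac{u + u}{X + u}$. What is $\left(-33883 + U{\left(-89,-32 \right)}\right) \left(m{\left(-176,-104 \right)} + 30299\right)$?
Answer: $- \frac{114006340515}{121} \approx -9.422 \cdot 10^{8}$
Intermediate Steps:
$U{\left(X,u \right)} = -6 + \frac{2 u}{X + u}$ ($U{\left(X,u \right)} = -6 + \frac{u + u}{X + u} = -6 + \frac{2 u}{X + u}$)
$m{\left(h,C \right)} = 24 C$ ($m{\left(h,C \right)} = 4 C 6 = 24 C$)
$\left(-33883 + U{\left(-89,-32 \right)}\right) \left(m{\left(-176,-104 \right)} + 30299\right) = \left(-33883 + \frac{2 \left(\left(-3\right) \left(-89\right) - -64\right)}{-89 - 32}\right) \left(24 \left(-104\right) + 30299\right) = \left(-33883 + \frac{2 \left(267 + 64\right)}{-121}\right) \left(-2496 + 30299\right) = \left(-33883 + 2 \left(- \frac{1}{121}\right) 331\right) 27803 = \left(-33883 - \frac{662}{121}\right) 27803 = \left(- \frac{4100505}{121}\right) 27803 = - \frac{114006340515}{121}$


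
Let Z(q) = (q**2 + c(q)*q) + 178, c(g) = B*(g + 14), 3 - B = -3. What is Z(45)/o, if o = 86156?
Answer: 18133/86156 ≈ 0.21047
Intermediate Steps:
B = 6 (B = 3 - 1*(-3) = 3 + 3 = 6)
c(g) = 84 + 6*g (c(g) = 6*(g + 14) = 6*(14 + g) = 84 + 6*g)
Z(q) = 178 + q**2 + q*(84 + 6*q) (Z(q) = (q**2 + (84 + 6*q)*q) + 178 = (q**2 + q*(84 + 6*q)) + 178 = 178 + q**2 + q*(84 + 6*q))
Z(45)/o = (178 + 7*45**2 + 84*45)/86156 = (178 + 7*2025 + 3780)*(1/86156) = (178 + 14175 + 3780)*(1/86156) = 18133*(1/86156) = 18133/86156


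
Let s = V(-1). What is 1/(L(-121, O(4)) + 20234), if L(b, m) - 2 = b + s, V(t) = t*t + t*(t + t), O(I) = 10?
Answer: 1/20118 ≈ 4.9707e-5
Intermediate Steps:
V(t) = 3*t² (V(t) = t² + t*(2*t) = t² + 2*t² = 3*t²)
s = 3 (s = 3*(-1)² = 3*1 = 3)
L(b, m) = 5 + b (L(b, m) = 2 + (b + 3) = 2 + (3 + b) = 5 + b)
1/(L(-121, O(4)) + 20234) = 1/((5 - 121) + 20234) = 1/(-116 + 20234) = 1/20118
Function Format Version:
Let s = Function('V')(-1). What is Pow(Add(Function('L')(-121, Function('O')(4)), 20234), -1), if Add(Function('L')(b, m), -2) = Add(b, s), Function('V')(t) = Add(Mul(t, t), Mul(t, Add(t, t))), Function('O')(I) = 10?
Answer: Rational(1, 20118) ≈ 4.9707e-5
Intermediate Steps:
Function('V')(t) = Mul(3, Pow(t, 2)) (Function('V')(t) = Add(Pow(t, 2), Mul(t, Mul(2, t))) = Add(Pow(t, 2), Mul(2, Pow(t, 2))) = Mul(3, Pow(t, 2)))
s = 3 (s = Mul(3, Pow(-1, 2)) = Mul(3, 1) = 3)
Function('L')(b, m) = Add(5, b) (Function('L')(b, m) = Add(2, Add(b, 3)) = Add(2, Add(3, b)) = Add(5, b))
Pow(Add(Function('L')(-121, Function('O')(4)), 20234), -1) = Pow(Add(Add(5, -121), 20234), -1) = Pow(Add(-116, 20234), -1) = Pow(20118, -1) = Rational(1, 20118)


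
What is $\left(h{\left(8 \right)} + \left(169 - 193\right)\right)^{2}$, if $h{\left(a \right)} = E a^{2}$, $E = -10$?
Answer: $440896$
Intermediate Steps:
$h{\left(a \right)} = - 10 a^{2}$
$\left(h{\left(8 \right)} + \left(169 - 193\right)\right)^{2} = \left(- 10 \cdot 8^{2} + \left(169 - 193\right)\right)^{2} = \left(\left(-10\right) 64 - 24\right)^{2} = \left(-640 - 24\right)^{2} = \left(-664\right)^{2} = 440896$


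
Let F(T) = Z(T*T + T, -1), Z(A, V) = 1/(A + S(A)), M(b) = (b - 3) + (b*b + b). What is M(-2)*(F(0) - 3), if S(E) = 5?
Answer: 42/5 ≈ 8.4000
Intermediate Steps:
M(b) = -3 + b² + 2*b (M(b) = (-3 + b) + (b² + b) = (-3 + b) + (b + b²) = -3 + b² + 2*b)
Z(A, V) = 1/(5 + A) (Z(A, V) = 1/(A + 5) = 1/(5 + A))
F(T) = 1/(5 + T + T²) (F(T) = 1/(5 + (T*T + T)) = 1/(5 + (T² + T)) = 1/(5 + (T + T²)) = 1/(5 + T + T²))
M(-2)*(F(0) - 3) = (-3 + (-2)² + 2*(-2))*(1/(5 + 0*(1 + 0)) - 3) = (-3 + 4 - 4)*(1/(5 + 0*1) - 3) = -3*(1/(5 + 0) - 3) = -3*(1/5 - 3) = -3*(⅕ - 3) = -3*(-14/5) = 42/5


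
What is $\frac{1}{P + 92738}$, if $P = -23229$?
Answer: $\frac{1}{69509} \approx 1.4387 \cdot 10^{-5}$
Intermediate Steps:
$\frac{1}{P + 92738} = \frac{1}{-23229 + 92738} = \frac{1}{69509}$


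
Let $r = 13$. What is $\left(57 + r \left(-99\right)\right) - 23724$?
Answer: $-24954$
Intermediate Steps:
$\left(57 + r \left(-99\right)\right) - 23724 = \left(57 + 13 \left(-99\right)\right) - 23724 = \left(57 - 1287\right) - 23724 = -1230 - 23724 = -24954$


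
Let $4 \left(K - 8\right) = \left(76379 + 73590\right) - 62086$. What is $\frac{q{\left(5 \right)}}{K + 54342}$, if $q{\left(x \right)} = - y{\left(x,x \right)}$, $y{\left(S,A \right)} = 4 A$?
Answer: $- \frac{80}{305283} \approx -0.00026205$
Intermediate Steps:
$q{\left(x \right)} = - 4 x$
$K = \frac{87915}{4}$ ($K = 8 + \frac{\left(76379 + 73590\right) - 62086}{4} = 8 + \frac{149969 - 62086}{4} = 8 + \frac{1}{4} \cdot 87883 = 8 + \frac{87883}{4} = \frac{87915}{4} \approx 21979.0$)
$\frac{q{\left(5 \right)}}{K + 54342} = \frac{\left(-4\right) 5}{\frac{87915}{4} + 54342} = \frac{1}{\frac{305283}{4}} \left(-20\right) = \frac{4}{305283} \left(-20\right) = - \frac{80}{305283}$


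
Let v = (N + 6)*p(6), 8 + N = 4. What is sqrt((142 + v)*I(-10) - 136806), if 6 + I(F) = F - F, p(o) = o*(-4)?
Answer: I*sqrt(137370) ≈ 370.63*I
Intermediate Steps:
N = -4 (N = -8 + 4 = -4)
p(o) = -4*o
I(F) = -6 (I(F) = -6 + (F - F) = -6 + 0 = -6)
v = -48 (v = (-4 + 6)*(-4*6) = 2*(-24) = -48)
sqrt((142 + v)*I(-10) - 136806) = sqrt((142 - 48)*(-6) - 136806) = sqrt(94*(-6) - 136806) = sqrt(-564 - 136806) = sqrt(-137370) = I*sqrt(137370)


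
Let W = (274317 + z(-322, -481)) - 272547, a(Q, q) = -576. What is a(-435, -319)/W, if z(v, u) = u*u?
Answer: -576/233131 ≈ -0.0024707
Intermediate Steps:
z(v, u) = u**2
W = 233131 (W = (274317 + (-481)**2) - 272547 = (274317 + 231361) - 272547 = 505678 - 272547 = 233131)
a(-435, -319)/W = -576/233131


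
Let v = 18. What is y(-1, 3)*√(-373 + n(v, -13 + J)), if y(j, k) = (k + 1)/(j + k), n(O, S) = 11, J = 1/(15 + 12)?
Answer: 2*I*√362 ≈ 38.053*I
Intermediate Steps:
J = 1/27 ≈ 0.037037
y(j, k) = (1 + k)/(j + k)
y(-1, 3)*√(-373 + n(v, -13 + J)) = ((1 + 3)/(-1 + 3))*√(-373 + 11) = (4/2)*√(-362) = ((½)*4)*(I*√362) = 2*(I*√362) = 2*I*√362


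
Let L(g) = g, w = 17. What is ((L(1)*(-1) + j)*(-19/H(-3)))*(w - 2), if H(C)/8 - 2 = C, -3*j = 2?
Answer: -475/8 ≈ -59.375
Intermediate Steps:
j = -2/3 (j = -1/3*2 = -2/3 ≈ -0.66667)
H(C) = 16 + 8*C
((L(1)*(-1) + j)*(-19/H(-3)))*(w - 2) = ((1*(-1) - 2/3)*(-19/(16 + 8*(-3))))*(17 - 2) = ((-1 - 2/3)*(-19/(16 - 24)))*15 = -(-95)/(3*(-8))*15 = -(-95)*(-1)/(3*8)*15 = -5/3*19/8*15 = -95/24*15 = -475/8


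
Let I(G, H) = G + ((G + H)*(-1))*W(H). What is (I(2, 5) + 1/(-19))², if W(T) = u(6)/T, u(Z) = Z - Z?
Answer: 1369/361 ≈ 3.7922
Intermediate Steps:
u(Z) = 0
W(T) = 0 (W(T) = 0/T = 0)
I(G, H) = G (I(G, H) = G + ((G + H)*(-1))*0 = G + (-G - H)*0 = G + 0 = G)
(I(2, 5) + 1/(-19))² = (2 + 1/(-19))² = (2 - 1/19)² = (37/19)² = 1369/361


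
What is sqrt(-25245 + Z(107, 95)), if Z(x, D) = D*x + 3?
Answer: I*sqrt(15077) ≈ 122.79*I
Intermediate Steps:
Z(x, D) = 3 + D*x
sqrt(-25245 + Z(107, 95)) = sqrt(-25245 + (3 + 95*107)) = sqrt(-25245 + (3 + 10165)) = sqrt(-25245 + 10168) = sqrt(-15077) = I*sqrt(15077)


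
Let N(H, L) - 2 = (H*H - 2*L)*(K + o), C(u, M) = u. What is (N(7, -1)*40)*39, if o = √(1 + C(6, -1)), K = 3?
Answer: 241800 + 79560*√7 ≈ 4.5230e+5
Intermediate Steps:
o = √7 (o = √(1 + 6) = √7 ≈ 2.6458)
N(H, L) = 2 + (3 + √7)*(H² - 2*L) (N(H, L) = 2 + (H*H - 2*L)*(3 + √7) = 2 + (H² - 2*L)*(3 + √7) = 2 + (3 + √7)*(H² - 2*L))
(N(7, -1)*40)*39 = ((2 - 6*(-1) + 3*7² + √7*7² - 2*(-1)*√7)*40)*39 = ((2 + 6 + 3*49 + √7*49 + 2*√7)*40)*39 = ((2 + 6 + 147 + 49*√7 + 2*√7)*40)*39 = ((155 + 51*√7)*40)*39 = (6200 + 2040*√7)*39 = 241800 + 79560*√7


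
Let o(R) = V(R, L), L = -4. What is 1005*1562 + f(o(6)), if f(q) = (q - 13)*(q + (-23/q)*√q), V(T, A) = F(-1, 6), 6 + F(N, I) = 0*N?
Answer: 1569924 - 437*I*√6/6 ≈ 1.5699e+6 - 178.4*I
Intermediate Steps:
F(N, I) = -6 (F(N, I) = -6 + 0*N = -6 + 0 = -6)
V(T, A) = -6
o(R) = -6
f(q) = (-13 + q)*(q - 23/√q)
1005*1562 + f(o(6)) = 1005*1562 + ((-6)² - 23*I*√6 - 13*(-6) + 299/√(-6)) = 1569810 + (36 - 23*I*√6 + 78 + 299*(-I*√6/6)) = 1569810 + (36 - 23*I*√6 + 78 - 299*I*√6/6) = 1569810 + (114 - 437*I*√6/6) = 1569924 - 437*I*√6/6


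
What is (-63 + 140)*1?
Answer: 77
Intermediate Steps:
(-63 + 140)*1 = 77*1 = 77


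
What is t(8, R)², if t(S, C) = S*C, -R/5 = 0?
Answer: 0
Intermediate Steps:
R = 0 (R = -5*0 = 0)
t(S, C) = C*S
t(8, R)² = (0*8)² = 0² = 0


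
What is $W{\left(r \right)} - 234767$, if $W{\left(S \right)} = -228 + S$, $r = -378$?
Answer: $-235373$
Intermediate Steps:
$W{\left(r \right)} - 234767 = \left(-228 - 378\right) - 234767 = -606 - 234767 = -235373$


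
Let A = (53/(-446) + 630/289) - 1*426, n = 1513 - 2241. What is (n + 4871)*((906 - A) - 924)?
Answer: 216774557727/128894 ≈ 1.6818e+6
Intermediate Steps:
n = -728
A = -54643181/128894 (A = (53*(-1/446) + 630*(1/289)) - 426 = (-53/446 + 630/289) - 426 = 265663/128894 - 426 = -54643181/128894 ≈ -423.94)
(n + 4871)*((906 - A) - 924) = (-728 + 4871)*((906 - 1*(-54643181/128894)) - 924) = 4143*((906 + 54643181/128894) - 924) = 4143*(171421145/128894 - 924) = 4143*(52323089/128894) = 216774557727/128894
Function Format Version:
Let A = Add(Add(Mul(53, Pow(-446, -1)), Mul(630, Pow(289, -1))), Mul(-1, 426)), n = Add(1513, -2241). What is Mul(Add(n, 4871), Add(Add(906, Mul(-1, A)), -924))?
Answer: Rational(216774557727, 128894) ≈ 1.6818e+6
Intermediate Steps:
n = -728
A = Rational(-54643181, 128894) (A = Add(Add(Mul(53, Rational(-1, 446)), Mul(630, Rational(1, 289))), -426) = Add(Add(Rational(-53, 446), Rational(630, 289)), -426) = Add(Rational(265663, 128894), -426) = Rational(-54643181, 128894) ≈ -423.94)
Mul(Add(n, 4871), Add(Add(906, Mul(-1, A)), -924)) = Mul(Add(-728, 4871), Add(Add(906, Mul(-1, Rational(-54643181, 128894))), -924)) = Mul(4143, Add(Add(906, Rational(54643181, 128894)), -924)) = Mul(4143, Add(Rational(171421145, 128894), -924)) = Mul(4143, Rational(52323089, 128894)) = Rational(216774557727, 128894)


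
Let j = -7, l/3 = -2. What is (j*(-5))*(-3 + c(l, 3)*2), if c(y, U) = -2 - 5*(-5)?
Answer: 1505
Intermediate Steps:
l = -6 (l = 3*(-2) = -6)
c(y, U) = 23 (c(y, U) = -2 + 25 = 23)
(j*(-5))*(-3 + c(l, 3)*2) = (-7*(-5))*(-3 + 23*2) = 35*(-3 + 46) = 35*43 = 1505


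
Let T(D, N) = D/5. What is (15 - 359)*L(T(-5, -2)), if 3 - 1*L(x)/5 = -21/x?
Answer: 30960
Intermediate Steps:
T(D, N) = D/5 (T(D, N) = D*(⅕) = D/5)
L(x) = 15 + 105/x (L(x) = 15 - (-105)/x = 15 + 105/x)
(15 - 359)*L(T(-5, -2)) = (15 - 359)*(15 + 105/(((⅕)*(-5)))) = -344*(15 + 105/(-1)) = -344*(15 + 105*(-1)) = -344*(15 - 105) = -344*(-90) = 30960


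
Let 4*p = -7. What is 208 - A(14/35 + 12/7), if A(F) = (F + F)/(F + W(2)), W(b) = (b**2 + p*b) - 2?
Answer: 8648/43 ≈ 201.12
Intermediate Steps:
p = -7/4 (p = (1/4)*(-7) = -7/4 ≈ -1.7500)
W(b) = -2 + b**2 - 7*b/4 (W(b) = (b**2 - 7*b/4) - 2 = -2 + b**2 - 7*b/4)
A(F) = 2*F/(-3/2 + F) (A(F) = (F + F)/(F + (-2 + 2**2 - 7/4*2)) = (2*F)/(F + (-2 + 4 - 7/2)) = (2*F)/(F - 3/2) = (2*F)/(-3/2 + F) = 2*F/(-3/2 + F))
208 - A(14/35 + 12/7) = 208 - 4*(14/35 + 12/7)/(-3 + 2*(14/35 + 12/7)) = 208 - 4*(14*(1/35) + 12*(1/7))/(-3 + 2*(14*(1/35) + 12*(1/7))) = 208 - 4*(2/5 + 12/7)/(-3 + 2*(2/5 + 12/7)) = 208 - 4*74/(35*(-3 + 2*(74/35))) = 208 - 4*74/(35*(-3 + 148/35)) = 208 - 4*74/(35*43/35) = 208 - 4*74*35/(35*43) = 208 - 1*296/43 = 208 - 296/43 = 8648/43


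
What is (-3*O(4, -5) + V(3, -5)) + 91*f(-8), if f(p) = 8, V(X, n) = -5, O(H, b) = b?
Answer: 738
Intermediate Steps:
(-3*O(4, -5) + V(3, -5)) + 91*f(-8) = (-3*(-5) - 5) + 91*8 = (15 - 5) + 728 = 10 + 728 = 738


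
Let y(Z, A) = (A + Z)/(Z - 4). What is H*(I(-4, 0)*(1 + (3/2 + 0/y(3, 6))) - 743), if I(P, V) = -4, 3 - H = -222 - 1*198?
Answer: -318519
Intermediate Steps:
H = 423 (H = 3 - (-222 - 1*198) = 3 - (-222 - 198) = 3 - 1*(-420) = 3 + 420 = 423)
y(Z, A) = (A + Z)/(-4 + Z)
H*(I(-4, 0)*(1 + (3/2 + 0/y(3, 6))) - 743) = 423*(-4*(1 + (3/2 + 0/(((6 + 3)/(-4 + 3))))) - 743) = 423*(-4*(1 + (3*(½) + 0/((9/(-1))))) - 743) = 423*(-4*(1 + (3/2 + 0/((-1*9)))) - 743) = 423*(-4*(1 + (3/2 + 0/(-9))) - 743) = 423*(-4*(1 + (3/2 + 0*(-⅑))) - 743) = 423*(-4*(1 + (3/2 + 0)) - 743) = 423*(-4*(1 + 3/2) - 743) = 423*(-4*5/2 - 743) = 423*(-10 - 743) = 423*(-753) = -318519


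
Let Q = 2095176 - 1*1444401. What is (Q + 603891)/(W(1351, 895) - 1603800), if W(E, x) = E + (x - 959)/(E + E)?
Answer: -1695053766/2164908631 ≈ -0.78297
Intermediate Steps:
W(E, x) = E + (-959 + x)/(2*E) (W(E, x) = E + (-959 + x)/((2*E)) = E + (-959 + x)*(1/(2*E)) = E + (-959 + x)/(2*E))
Q = 650775 (Q = 2095176 - 1444401 = 650775)
(Q + 603891)/(W(1351, 895) - 1603800) = (650775 + 603891)/((½)*(-959 + 895 + 2*1351²)/1351 - 1603800) = 1254666/((½)*(1/1351)*(-959 + 895 + 2*1825201) - 1603800) = 1254666/((½)*(1/1351)*(-959 + 895 + 3650402) - 1603800) = 1254666/((½)*(1/1351)*3650338 - 1603800) = 1254666/(1825169/1351 - 1603800) = 1254666/(-2164908631/1351) = 1254666*(-1351/2164908631) = -1695053766/2164908631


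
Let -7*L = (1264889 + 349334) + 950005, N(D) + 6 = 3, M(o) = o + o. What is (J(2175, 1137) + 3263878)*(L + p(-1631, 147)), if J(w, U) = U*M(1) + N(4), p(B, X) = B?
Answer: -8412440341105/7 ≈ -1.2018e+12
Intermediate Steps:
M(o) = 2*o
N(D) = -3 (N(D) = -6 + 3 = -3)
J(w, U) = -3 + 2*U (J(w, U) = U*(2*1) - 3 = U*2 - 3 = 2*U - 3 = -3 + 2*U)
L = -2564228/7 (L = -((1264889 + 349334) + 950005)/7 = -(1614223 + 950005)/7 = -1/7*2564228 = -2564228/7 ≈ -3.6632e+5)
(J(2175, 1137) + 3263878)*(L + p(-1631, 147)) = ((-3 + 2*1137) + 3263878)*(-2564228/7 - 1631) = ((-3 + 2274) + 3263878)*(-2575645/7) = (2271 + 3263878)*(-2575645/7) = 3266149*(-2575645/7) = -8412440341105/7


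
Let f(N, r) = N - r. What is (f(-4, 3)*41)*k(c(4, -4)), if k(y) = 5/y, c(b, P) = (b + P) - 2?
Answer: 1435/2 ≈ 717.50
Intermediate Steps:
c(b, P) = -2 + P + b (c(b, P) = (P + b) - 2 = -2 + P + b)
(f(-4, 3)*41)*k(c(4, -4)) = ((-4 - 1*3)*41)*(5/(-2 - 4 + 4)) = ((-4 - 3)*41)*(5/(-2)) = (-7*41)*(5*(-1/2)) = -287*(-5/2) = 1435/2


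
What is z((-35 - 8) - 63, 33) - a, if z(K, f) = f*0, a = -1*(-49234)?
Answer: -49234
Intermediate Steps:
a = 49234
z(K, f) = 0
z((-35 - 8) - 63, 33) - a = 0 - 1*49234 = 0 - 49234 = -49234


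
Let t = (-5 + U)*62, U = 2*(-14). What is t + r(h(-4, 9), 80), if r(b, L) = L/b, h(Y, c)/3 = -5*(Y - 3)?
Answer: -42950/21 ≈ -2045.2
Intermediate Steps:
U = -28
h(Y, c) = 45 - 15*Y (h(Y, c) = 3*(-5*(Y - 3)) = 3*(-5*(-3 + Y)) = 3*(15 - 5*Y) = 45 - 15*Y)
t = -2046 (t = (-5 - 28)*62 = -33*62 = -2046)
t + r(h(-4, 9), 80) = -2046 + 80/(45 - 15*(-4)) = -2046 + 80/(45 + 60) = -2046 + 80/105 = -2046 + 80*(1/105) = -2046 + 16/21 = -42950/21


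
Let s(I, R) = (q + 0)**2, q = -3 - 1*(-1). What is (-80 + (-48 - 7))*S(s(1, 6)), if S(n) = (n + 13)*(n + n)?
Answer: -18360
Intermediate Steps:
q = -2 (q = -3 + 1 = -2)
s(I, R) = 4 (s(I, R) = (-2 + 0)**2 = (-2)**2 = 4)
S(n) = 2*n*(13 + n) (S(n) = (13 + n)*(2*n) = 2*n*(13 + n))
(-80 + (-48 - 7))*S(s(1, 6)) = (-80 + (-48 - 7))*(2*4*(13 + 4)) = (-80 - 55)*(2*4*17) = -135*136 = -18360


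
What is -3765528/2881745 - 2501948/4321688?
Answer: -5870853327631/3113500696390 ≈ -1.8856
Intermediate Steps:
-3765528/2881745 - 2501948/4321688 = -3765528*1/2881745 - 2501948*1/4321688 = -3765528/2881745 - 625487/1080422 = -5870853327631/3113500696390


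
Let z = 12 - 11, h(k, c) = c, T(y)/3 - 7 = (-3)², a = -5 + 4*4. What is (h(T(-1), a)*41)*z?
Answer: 451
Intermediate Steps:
a = 11 (a = -5 + 16 = 11)
T(y) = 48 (T(y) = 21 + 3*(-3)² = 21 + 3*9 = 21 + 27 = 48)
z = 1
(h(T(-1), a)*41)*z = (11*41)*1 = 451*1 = 451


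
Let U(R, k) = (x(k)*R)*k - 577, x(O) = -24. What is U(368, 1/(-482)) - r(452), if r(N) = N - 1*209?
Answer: -193204/241 ≈ -801.68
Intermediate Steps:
r(N) = -209 + N (r(N) = N - 209 = -209 + N)
U(R, k) = -577 - 24*R*k (U(R, k) = (-24*R)*k - 577 = -24*R*k - 577 = -577 - 24*R*k)
U(368, 1/(-482)) - r(452) = (-577 - 24*368/(-482)) - (-209 + 452) = (-577 - 24*368*(-1/482)) - 1*243 = (-577 + 4416/241) - 243 = -134641/241 - 243 = -193204/241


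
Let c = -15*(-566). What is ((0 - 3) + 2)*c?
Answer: -8490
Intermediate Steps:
c = 8490
((0 - 3) + 2)*c = ((0 - 3) + 2)*8490 = (-3 + 2)*8490 = -1*8490 = -8490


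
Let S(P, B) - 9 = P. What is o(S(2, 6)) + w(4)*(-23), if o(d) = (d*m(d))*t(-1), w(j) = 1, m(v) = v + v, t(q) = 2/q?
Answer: -507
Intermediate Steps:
m(v) = 2*v
S(P, B) = 9 + P
o(d) = -4*d**2 (o(d) = (d*(2*d))*(2/(-1)) = (2*d**2)*(2*(-1)) = (2*d**2)*(-2) = -4*d**2)
o(S(2, 6)) + w(4)*(-23) = -4*(9 + 2)**2 + 1*(-23) = -4*11**2 - 23 = -4*121 - 23 = -484 - 23 = -507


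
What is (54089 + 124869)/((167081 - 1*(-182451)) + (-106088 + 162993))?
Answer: 178958/406437 ≈ 0.44031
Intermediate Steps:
(54089 + 124869)/((167081 - 1*(-182451)) + (-106088 + 162993)) = 178958/((167081 + 182451) + 56905) = 178958/(349532 + 56905) = 178958/406437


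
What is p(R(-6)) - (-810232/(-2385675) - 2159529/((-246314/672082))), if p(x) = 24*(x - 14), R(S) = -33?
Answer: -1731592690296872299/293812575975 ≈ -5.8935e+6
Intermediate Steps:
p(x) = -336 + 24*x (p(x) = 24*(-14 + x) = -336 + 24*x)
p(R(-6)) - (-810232/(-2385675) - 2159529/((-246314/672082))) = (-336 + 24*(-33)) - (-810232/(-2385675) - 2159529/((-246314/672082))) = (-336 - 792) - (-810232*(-1/2385675) - 2159529/((-246314*1/672082))) = -1128 - (810232/2385675 - 2159529/(-123157/336041)) = -1128 - (810232/2385675 - 2159529*(-336041/123157)) = -1128 - (810232/2385675 + 725690284689/123157) = -1128 - 1*1731261269711172499/293812575975 = -1128 - 1731261269711172499/293812575975 = -1731592690296872299/293812575975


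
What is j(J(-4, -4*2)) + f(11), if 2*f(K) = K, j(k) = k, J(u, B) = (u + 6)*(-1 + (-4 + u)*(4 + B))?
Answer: 135/2 ≈ 67.500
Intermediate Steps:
J(u, B) = (-1 + (-4 + u)*(4 + B))*(6 + u) (J(u, B) = (6 + u)*(-1 + (-4 + u)*(4 + B)) = (-1 + (-4 + u)*(4 + B))*(6 + u))
f(K) = K/2
j(J(-4, -4*2)) + f(11) = (-102 - (-96)*2 + 4*(-4)² + 7*(-4) - 4*2*(-4)² + 2*(-4*2)*(-4)) + (½)*11 = (-102 - 24*(-8) + 4*16 - 28 - 8*16 + 2*(-8)*(-4)) + 11/2 = (-102 + 192 + 64 - 28 - 128 + 64) + 11/2 = 62 + 11/2 = 135/2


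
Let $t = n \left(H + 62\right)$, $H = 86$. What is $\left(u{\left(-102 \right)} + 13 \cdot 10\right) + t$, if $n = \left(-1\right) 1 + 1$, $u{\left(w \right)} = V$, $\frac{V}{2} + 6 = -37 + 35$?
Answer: $114$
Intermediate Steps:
$V = -16$ ($V = -12 + 2 \left(-37 + 35\right) = -12 + 2 \left(-2\right) = -12 - 4 = -16$)
$u{\left(w \right)} = -16$
$n = 0$ ($n = -1 + 1 = 0$)
$t = 0$ ($t = 0 \left(86 + 62\right) = 0 \cdot 148 = 0$)
$\left(u{\left(-102 \right)} + 13 \cdot 10\right) + t = \left(-16 + 13 \cdot 10\right) + 0 = \left(-16 + 130\right) + 0 = 114 + 0 = 114$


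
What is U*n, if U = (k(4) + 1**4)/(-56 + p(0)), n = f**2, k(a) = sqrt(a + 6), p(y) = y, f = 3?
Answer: -9/56 - 9*sqrt(10)/56 ≈ -0.66894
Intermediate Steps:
k(a) = sqrt(6 + a)
n = 9 (n = 3**2 = 9)
U = -1/56 - sqrt(10)/56 (U = (sqrt(6 + 4) + 1**4)/(-56 + 0) = (sqrt(10) + 1)/(-56) = (1 + sqrt(10))*(-1/56) = -1/56 - sqrt(10)/56 ≈ -0.074326)
U*n = (-1/56 - sqrt(10)/56)*9 = -9/56 - 9*sqrt(10)/56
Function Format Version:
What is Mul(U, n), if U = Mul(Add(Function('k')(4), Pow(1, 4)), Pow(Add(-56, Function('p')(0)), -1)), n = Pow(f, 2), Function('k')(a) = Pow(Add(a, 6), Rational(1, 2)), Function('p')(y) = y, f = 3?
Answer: Add(Rational(-9, 56), Mul(Rational(-9, 56), Pow(10, Rational(1, 2)))) ≈ -0.66894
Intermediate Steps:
Function('k')(a) = Pow(Add(6, a), Rational(1, 2))
n = 9 (n = Pow(3, 2) = 9)
U = Add(Rational(-1, 56), Mul(Rational(-1, 56), Pow(10, Rational(1, 2)))) (U = Mul(Add(Pow(Add(6, 4), Rational(1, 2)), Pow(1, 4)), Pow(Add(-56, 0), -1)) = Mul(Add(Pow(10, Rational(1, 2)), 1), Pow(-56, -1)) = Mul(Add(1, Pow(10, Rational(1, 2))), Rational(-1, 56)) = Add(Rational(-1, 56), Mul(Rational(-1, 56), Pow(10, Rational(1, 2)))) ≈ -0.074326)
Mul(U, n) = Mul(Add(Rational(-1, 56), Mul(Rational(-1, 56), Pow(10, Rational(1, 2)))), 9) = Add(Rational(-9, 56), Mul(Rational(-9, 56), Pow(10, Rational(1, 2))))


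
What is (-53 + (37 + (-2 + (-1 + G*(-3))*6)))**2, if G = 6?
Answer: 17424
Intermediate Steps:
(-53 + (37 + (-2 + (-1 + G*(-3))*6)))**2 = (-53 + (37 + (-2 + (-1 + 6*(-3))*6)))**2 = (-53 + (37 + (-2 + (-1 - 18)*6)))**2 = (-53 + (37 + (-2 - 19*6)))**2 = (-53 + (37 + (-2 - 114)))**2 = (-53 + (37 - 116))**2 = (-53 - 79)**2 = (-132)**2 = 17424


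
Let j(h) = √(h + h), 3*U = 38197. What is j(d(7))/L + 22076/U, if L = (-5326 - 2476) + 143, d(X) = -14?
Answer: 66228/38197 - 2*I*√7/7659 ≈ 1.7339 - 0.00069089*I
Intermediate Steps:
U = 38197/3 (U = (⅓)*38197 = 38197/3 ≈ 12732.)
j(h) = √2*√h (j(h) = √(2*h) = √2*√h)
L = -7659 (L = -7802 + 143 = -7659)
j(d(7))/L + 22076/U = (√2*√(-14))/(-7659) + 22076/(38197/3) = (√2*(I*√14))*(-1/7659) + 22076*(3/38197) = (2*I*√7)*(-1/7659) + 66228/38197 = -2*I*√7/7659 + 66228/38197 = 66228/38197 - 2*I*√7/7659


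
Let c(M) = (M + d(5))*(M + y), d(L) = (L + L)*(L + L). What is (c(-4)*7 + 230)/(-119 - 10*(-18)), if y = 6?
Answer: 1574/61 ≈ 25.803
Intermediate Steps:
d(L) = 4*L² (d(L) = (2*L)*(2*L) = 4*L²)
c(M) = (6 + M)*(100 + M) (c(M) = (M + 4*5²)*(M + 6) = (M + 4*25)*(6 + M) = (M + 100)*(6 + M) = (100 + M)*(6 + M) = (6 + M)*(100 + M))
(c(-4)*7 + 230)/(-119 - 10*(-18)) = ((600 + (-4)² + 106*(-4))*7 + 230)/(-119 - 10*(-18)) = ((600 + 16 - 424)*7 + 230)/(-119 + 180) = (192*7 + 230)/61 = (1344 + 230)*(1/61) = 1574*(1/61) = 1574/61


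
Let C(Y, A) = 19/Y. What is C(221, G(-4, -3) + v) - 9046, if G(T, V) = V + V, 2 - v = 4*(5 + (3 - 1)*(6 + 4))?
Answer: -1999147/221 ≈ -9045.9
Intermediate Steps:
v = -98 (v = 2 - 4*(5 + (3 - 1)*(6 + 4)) = 2 - 4*(5 + 2*10) = 2 - 4*(5 + 20) = 2 - 4*25 = 2 - 1*100 = 2 - 100 = -98)
G(T, V) = 2*V
C(221, G(-4, -3) + v) - 9046 = 19/221 - 9046 = -1999147/221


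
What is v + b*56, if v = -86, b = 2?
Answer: 26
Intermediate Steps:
v + b*56 = -86 + 2*56 = -86 + 112 = 26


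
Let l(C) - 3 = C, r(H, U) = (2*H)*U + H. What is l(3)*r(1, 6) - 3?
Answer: 75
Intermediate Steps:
r(H, U) = H + 2*H*U (r(H, U) = 2*H*U + H = H + 2*H*U)
l(C) = 3 + C
l(3)*r(1, 6) - 3 = (3 + 3)*(1*(1 + 2*6)) - 3 = 6*(1*(1 + 12)) - 3 = 6*(1*13) - 3 = 6*13 - 3 = 78 - 3 = 75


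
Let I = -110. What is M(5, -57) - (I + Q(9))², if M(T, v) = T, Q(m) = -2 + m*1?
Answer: -10604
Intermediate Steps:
Q(m) = -2 + m
M(5, -57) - (I + Q(9))² = 5 - (-110 + (-2 + 9))² = 5 - (-110 + 7)² = 5 - 1*(-103)² = 5 - 1*10609 = 5 - 10609 = -10604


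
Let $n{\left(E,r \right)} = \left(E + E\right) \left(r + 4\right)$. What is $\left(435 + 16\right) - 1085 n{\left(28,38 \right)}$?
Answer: $-2551469$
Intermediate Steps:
$n{\left(E,r \right)} = 2 E \left(4 + r\right)$
$\left(435 + 16\right) - 1085 n{\left(28,38 \right)} = \left(435 + 16\right) - 1085 \cdot 2 \cdot 28 \left(4 + 38\right) = 451 - 1085 \cdot 2 \cdot 28 \cdot 42 = 451 - 2551920 = -2551469$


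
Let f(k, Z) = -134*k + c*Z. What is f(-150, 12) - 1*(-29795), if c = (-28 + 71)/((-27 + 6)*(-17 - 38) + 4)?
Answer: 57828821/1159 ≈ 49895.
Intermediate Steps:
c = 43/1159 (c = 43/(-21*(-55) + 4) = 43/(1155 + 4) = 43/1159 ≈ 0.037101)
f(k, Z) = -134*k + 43*Z/1159
f(-150, 12) - 1*(-29795) = (-134*(-150) + (43/1159)*12) - 1*(-29795) = (20100 + 516/1159) + 29795 = 23296416/1159 + 29795 = 57828821/1159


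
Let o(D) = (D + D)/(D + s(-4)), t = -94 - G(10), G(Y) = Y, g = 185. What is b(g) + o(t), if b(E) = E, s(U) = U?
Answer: 5047/27 ≈ 186.93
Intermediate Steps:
t = -104 (t = -94 - 1*10 = -94 - 10 = -104)
o(D) = 2*D/(-4 + D) (o(D) = (D + D)/(D - 4) = (2*D)/(-4 + D) = 2*D/(-4 + D))
b(g) + o(t) = 185 + 2*(-104)/(-4 - 104) = 185 + 2*(-104)/(-108) = 185 + 2*(-104)*(-1/108) = 185 + 52/27 = 5047/27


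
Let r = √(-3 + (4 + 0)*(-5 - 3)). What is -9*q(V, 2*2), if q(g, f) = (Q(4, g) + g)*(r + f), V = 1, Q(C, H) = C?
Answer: -180 - 45*I*√35 ≈ -180.0 - 266.22*I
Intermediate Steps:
r = I*√35 (r = √(-3 + 4*(-8)) = √(-3 - 32) = √(-35) = I*√35 ≈ 5.9161*I)
q(g, f) = (4 + g)*(f + I*√35) (q(g, f) = (4 + g)*(I*√35 + f) = (4 + g)*(f + I*√35))
-9*q(V, 2*2) = -9*(4*(2*2) + (2*2)*1 + 4*I*√35 + I*1*√35) = -9*(4*4 + 4*1 + 4*I*√35 + I*√35) = -9*(16 + 4 + 4*I*√35 + I*√35) = -9*(20 + 5*I*√35) = -180 - 45*I*√35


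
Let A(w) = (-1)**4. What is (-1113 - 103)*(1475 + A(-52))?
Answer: -1794816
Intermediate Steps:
A(w) = 1
(-1113 - 103)*(1475 + A(-52)) = (-1113 - 103)*(1475 + 1) = -1216*1476 = -1794816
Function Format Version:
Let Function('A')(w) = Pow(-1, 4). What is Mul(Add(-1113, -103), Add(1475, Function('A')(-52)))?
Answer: -1794816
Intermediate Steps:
Function('A')(w) = 1
Mul(Add(-1113, -103), Add(1475, Function('A')(-52))) = Mul(Add(-1113, -103), Add(1475, 1)) = Mul(-1216, 1476) = -1794816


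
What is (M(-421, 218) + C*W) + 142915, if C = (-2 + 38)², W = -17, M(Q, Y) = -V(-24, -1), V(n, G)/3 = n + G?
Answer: 120958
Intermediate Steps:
V(n, G) = 3*G + 3*n (V(n, G) = 3*(n + G) = 3*(G + n) = 3*G + 3*n)
M(Q, Y) = 75 (M(Q, Y) = -(3*(-1) + 3*(-24)) = -(-3 - 72) = -1*(-75) = 75)
C = 1296 (C = 36² = 1296)
(M(-421, 218) + C*W) + 142915 = (75 + 1296*(-17)) + 142915 = (75 - 22032) + 142915 = -21957 + 142915 = 120958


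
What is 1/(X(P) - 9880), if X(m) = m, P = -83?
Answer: -1/9963 ≈ -0.00010037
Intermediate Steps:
1/(X(P) - 9880) = 1/(-83 - 9880) = 1/(-9963) = -1/9963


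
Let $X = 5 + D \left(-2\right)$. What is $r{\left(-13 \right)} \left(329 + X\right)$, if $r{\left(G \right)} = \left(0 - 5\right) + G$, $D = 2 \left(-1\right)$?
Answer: $-6084$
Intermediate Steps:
$D = -2$
$r{\left(G \right)} = -5 + G$
$X = 9$ ($X = 5 - -4 = 5 + 4 = 9$)
$r{\left(-13 \right)} \left(329 + X\right) = \left(-5 - 13\right) \left(329 + 9\right) = \left(-18\right) 338 = -6084$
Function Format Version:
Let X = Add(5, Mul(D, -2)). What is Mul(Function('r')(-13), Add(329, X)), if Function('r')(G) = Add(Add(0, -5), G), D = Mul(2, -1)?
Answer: -6084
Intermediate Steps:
D = -2
Function('r')(G) = Add(-5, G)
X = 9 (X = Add(5, Mul(-2, -2)) = Add(5, 4) = 9)
Mul(Function('r')(-13), Add(329, X)) = Mul(Add(-5, -13), Add(329, 9)) = Mul(-18, 338) = -6084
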